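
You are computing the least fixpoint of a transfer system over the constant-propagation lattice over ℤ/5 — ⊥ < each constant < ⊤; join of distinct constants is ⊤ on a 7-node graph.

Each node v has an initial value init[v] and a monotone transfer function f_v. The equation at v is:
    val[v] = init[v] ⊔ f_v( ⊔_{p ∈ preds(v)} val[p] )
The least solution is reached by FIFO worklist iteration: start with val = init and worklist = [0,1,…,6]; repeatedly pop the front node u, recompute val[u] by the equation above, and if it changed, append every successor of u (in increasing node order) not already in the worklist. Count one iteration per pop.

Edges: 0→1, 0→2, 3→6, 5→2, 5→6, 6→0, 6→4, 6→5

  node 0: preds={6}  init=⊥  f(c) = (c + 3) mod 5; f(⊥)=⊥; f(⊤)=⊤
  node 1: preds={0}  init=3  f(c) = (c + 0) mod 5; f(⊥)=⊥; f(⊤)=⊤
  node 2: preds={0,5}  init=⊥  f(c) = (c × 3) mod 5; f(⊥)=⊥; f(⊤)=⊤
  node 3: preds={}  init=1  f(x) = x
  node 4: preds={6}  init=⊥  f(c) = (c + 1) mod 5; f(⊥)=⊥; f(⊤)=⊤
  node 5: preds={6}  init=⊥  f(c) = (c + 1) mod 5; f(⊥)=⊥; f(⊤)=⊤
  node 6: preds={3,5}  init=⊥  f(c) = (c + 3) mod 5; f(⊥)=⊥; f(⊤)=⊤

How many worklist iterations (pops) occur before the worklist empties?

19

Trace (19 dequeues):
  [1] u=0 | in ⊥ | out ⊥ | ==
  [2] u=1 | in ⊥ | out 3 | ==
  [3] u=2 | in ⊥ | out ⊥ | ==
  [4] u=3 | in ⊥ | out 1 | ==
  [5] u=4 | in ⊥ | out ⊥ | ==
  [6] u=5 | in ⊥ | out ⊥ | ==
  [7] u=6 | in 1 | out 4 | prev ⊥ | push {0,4,5}
  [8] u=0 | in 4 | out 2 | prev ⊥ | push {1,2}
  [9] u=4 | in 4 | out 0 | prev ⊥ | push {}
  [10] u=5 | in 4 | out 0 | prev ⊥ | push {6}
  [11] u=1 | in 2 | out ⊤ | prev 3 | push {}
  [12] u=2 | in ⊤ | out ⊤ | prev ⊥ | push {}
  [13] u=6 | in ⊤ | out ⊤ | prev 4 | push {0,4,5}
  [14] u=0 | in ⊤ | out ⊤ | prev 2 | push {1,2}
  [15] u=4 | in ⊤ | out ⊤ | prev 0 | push {}
  [16] u=5 | in ⊤ | out ⊤ | prev 0 | push {6}
  [17] u=1 | in ⊤ | out ⊤ | ==
  [18] u=2 | in ⊤ | out ⊤ | ==
  [19] u=6 | in ⊤ | out ⊤ | ==

Converged values:
  [0] ⊤
  [1] ⊤
  [2] ⊤
  [3] 1
  [4] ⊤
  [5] ⊤
  [6] ⊤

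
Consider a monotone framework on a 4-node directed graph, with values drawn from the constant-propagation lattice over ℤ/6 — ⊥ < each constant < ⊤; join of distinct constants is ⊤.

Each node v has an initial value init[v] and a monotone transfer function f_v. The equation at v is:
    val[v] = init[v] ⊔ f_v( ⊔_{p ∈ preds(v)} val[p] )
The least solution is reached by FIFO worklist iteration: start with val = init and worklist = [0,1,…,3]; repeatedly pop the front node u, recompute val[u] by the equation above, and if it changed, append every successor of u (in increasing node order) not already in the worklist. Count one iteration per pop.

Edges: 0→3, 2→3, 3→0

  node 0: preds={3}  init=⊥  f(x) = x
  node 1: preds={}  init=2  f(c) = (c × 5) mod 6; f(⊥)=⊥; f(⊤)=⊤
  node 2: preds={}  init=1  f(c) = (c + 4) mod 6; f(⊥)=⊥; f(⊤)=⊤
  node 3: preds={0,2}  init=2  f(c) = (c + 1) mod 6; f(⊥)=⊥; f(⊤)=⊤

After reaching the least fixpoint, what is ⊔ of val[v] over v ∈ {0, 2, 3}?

⊤

Trace (6 dequeues):
  [1] u=0 | in 2 | out 2 | prev ⊥ | push {}
  [2] u=1 | in ⊥ | out 2 | ==
  [3] u=2 | in ⊥ | out 1 | ==
  [4] u=3 | in ⊤ | out ⊤ | prev 2 | push {0}
  [5] u=0 | in ⊤ | out ⊤ | prev 2 | push {3}
  [6] u=3 | in ⊤ | out ⊤ | ==

Converged values:
  [0] ⊤
  [1] 2
  [2] 1
  [3] ⊤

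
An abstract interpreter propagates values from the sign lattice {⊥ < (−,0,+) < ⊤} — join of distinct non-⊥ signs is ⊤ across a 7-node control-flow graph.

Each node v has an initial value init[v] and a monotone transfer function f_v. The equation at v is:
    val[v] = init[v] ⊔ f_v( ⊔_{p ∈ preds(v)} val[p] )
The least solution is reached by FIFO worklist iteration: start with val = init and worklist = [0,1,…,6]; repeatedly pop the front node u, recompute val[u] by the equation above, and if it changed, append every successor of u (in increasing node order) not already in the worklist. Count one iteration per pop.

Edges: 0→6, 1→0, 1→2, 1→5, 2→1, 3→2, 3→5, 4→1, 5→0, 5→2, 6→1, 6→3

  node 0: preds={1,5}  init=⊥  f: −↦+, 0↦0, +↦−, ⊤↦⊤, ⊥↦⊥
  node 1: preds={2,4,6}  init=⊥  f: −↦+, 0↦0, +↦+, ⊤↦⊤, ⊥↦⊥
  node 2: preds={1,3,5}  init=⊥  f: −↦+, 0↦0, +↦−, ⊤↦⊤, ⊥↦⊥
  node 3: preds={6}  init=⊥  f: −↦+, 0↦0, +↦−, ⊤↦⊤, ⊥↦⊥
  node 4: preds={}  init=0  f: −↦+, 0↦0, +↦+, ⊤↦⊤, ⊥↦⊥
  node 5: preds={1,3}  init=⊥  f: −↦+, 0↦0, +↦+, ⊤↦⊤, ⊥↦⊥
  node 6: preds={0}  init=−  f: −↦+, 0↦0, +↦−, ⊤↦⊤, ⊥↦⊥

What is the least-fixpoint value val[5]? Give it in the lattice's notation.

Iteration log — 15 steps:
  step 1. node 0  ⊔preds=⊥  new=⊥  stable
  step 2. node 1  ⊔preds=⊤  new=⊤  old=⊥  +wl: 0
  step 3. node 2  ⊔preds=⊤  new=⊤  old=⊥  +wl: 1
  step 4. node 3  ⊔preds=−  new=+  old=⊥  +wl: 2
  step 5. node 4  ⊔preds=⊥  new=0  stable
  step 6. node 5  ⊔preds=⊤  new=⊤  old=⊥  +wl: 
  step 7. node 6  ⊔preds=⊥  new=−  stable
  step 8. node 0  ⊔preds=⊤  new=⊤  old=⊥  +wl: 6
  step 9. node 1  ⊔preds=⊤  new=⊤  stable
  step 10. node 2  ⊔preds=⊤  new=⊤  stable
  step 11. node 6  ⊔preds=⊤  new=⊤  old=−  +wl: 1,3
  step 12. node 1  ⊔preds=⊤  new=⊤  stable
  step 13. node 3  ⊔preds=⊤  new=⊤  old=+  +wl: 2,5
  step 14. node 2  ⊔preds=⊤  new=⊤  stable
  step 15. node 5  ⊔preds=⊤  new=⊤  stable

Least fixpoint reached:
  node 0: ⊤
  node 1: ⊤
  node 2: ⊤
  node 3: ⊤
  node 4: 0
  node 5: ⊤
  node 6: ⊤

⊤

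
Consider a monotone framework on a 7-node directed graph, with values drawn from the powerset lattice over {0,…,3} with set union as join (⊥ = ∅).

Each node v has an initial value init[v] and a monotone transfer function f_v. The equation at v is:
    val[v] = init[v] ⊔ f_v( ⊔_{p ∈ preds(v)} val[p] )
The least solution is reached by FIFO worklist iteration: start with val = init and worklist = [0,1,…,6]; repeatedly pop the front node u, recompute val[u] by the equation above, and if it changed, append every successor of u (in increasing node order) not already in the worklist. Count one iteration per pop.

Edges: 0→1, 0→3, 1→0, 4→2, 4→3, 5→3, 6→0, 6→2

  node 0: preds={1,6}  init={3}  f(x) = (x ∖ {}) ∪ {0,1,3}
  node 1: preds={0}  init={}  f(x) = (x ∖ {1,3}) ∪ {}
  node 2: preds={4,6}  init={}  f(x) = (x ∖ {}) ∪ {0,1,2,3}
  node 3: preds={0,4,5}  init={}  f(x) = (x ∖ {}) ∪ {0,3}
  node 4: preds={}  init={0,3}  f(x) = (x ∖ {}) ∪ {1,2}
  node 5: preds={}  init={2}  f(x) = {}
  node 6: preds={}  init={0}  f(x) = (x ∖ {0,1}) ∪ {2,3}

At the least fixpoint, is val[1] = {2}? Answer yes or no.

Worklist (12 pops):
  #1 pop 0: in={0} → {0,1,3} (was {3}); enqueue []
  #2 pop 1: in={0,1,3} → {0} (was {}); enqueue [0]
  #3 pop 2: in={0,3} → {0,1,2,3} (was {}); enqueue []
  #4 pop 3: in={0,1,2,3} → {0,1,2,3} (was {}); enqueue []
  #5 pop 4: in={} → {0,1,2,3} (was {0,3}); enqueue [2,3]
  #6 pop 5: in={} → {2} (no change)
  #7 pop 6: in={} → {0,2,3} (was {0}); enqueue []
  #8 pop 0: in={0,2,3} → {0,1,2,3} (was {0,1,3}); enqueue [1]
  #9 pop 2: in={0,1,2,3} → {0,1,2,3} (no change)
  #10 pop 3: in={0,1,2,3} → {0,1,2,3} (no change)
  #11 pop 1: in={0,1,2,3} → {0,2} (was {0}); enqueue [0]
  #12 pop 0: in={0,2,3} → {0,1,2,3} (no change)

Fixpoint:
  val[0] = {0,1,2,3}
  val[1] = {0,2}
  val[2] = {0,1,2,3}
  val[3] = {0,1,2,3}
  val[4] = {0,1,2,3}
  val[5] = {2}
  val[6] = {0,2,3}

no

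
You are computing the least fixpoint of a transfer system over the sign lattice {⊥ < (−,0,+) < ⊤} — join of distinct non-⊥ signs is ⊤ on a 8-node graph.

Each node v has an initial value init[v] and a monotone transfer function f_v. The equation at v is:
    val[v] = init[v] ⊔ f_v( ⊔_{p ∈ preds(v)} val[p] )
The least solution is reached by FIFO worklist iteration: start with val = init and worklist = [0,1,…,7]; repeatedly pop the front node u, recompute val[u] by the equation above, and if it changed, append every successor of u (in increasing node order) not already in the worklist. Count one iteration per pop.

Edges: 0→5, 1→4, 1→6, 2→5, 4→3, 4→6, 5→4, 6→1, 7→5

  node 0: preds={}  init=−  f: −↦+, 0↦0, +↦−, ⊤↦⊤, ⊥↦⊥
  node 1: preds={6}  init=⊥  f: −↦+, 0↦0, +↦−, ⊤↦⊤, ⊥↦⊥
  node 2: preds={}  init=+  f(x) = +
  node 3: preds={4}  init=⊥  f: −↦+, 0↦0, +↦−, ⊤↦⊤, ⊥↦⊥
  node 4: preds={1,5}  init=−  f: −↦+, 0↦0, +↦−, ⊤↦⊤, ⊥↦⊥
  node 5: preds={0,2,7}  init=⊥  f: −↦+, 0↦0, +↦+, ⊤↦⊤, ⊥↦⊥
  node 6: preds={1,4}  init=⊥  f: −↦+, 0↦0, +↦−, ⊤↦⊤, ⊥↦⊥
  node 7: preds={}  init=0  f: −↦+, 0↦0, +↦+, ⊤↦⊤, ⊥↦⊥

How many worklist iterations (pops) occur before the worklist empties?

16

Iteration log — 16 steps:
  step 1. node 0  ⊔preds=⊥  new=−  stable
  step 2. node 1  ⊔preds=⊥  new=⊥  stable
  step 3. node 2  ⊔preds=⊥  new=+  stable
  step 4. node 3  ⊔preds=−  new=+  old=⊥  +wl: 
  step 5. node 4  ⊔preds=⊥  new=−  stable
  step 6. node 5  ⊔preds=⊤  new=⊤  old=⊥  +wl: 4
  step 7. node 6  ⊔preds=−  new=+  old=⊥  +wl: 1
  step 8. node 7  ⊔preds=⊥  new=0  stable
  step 9. node 4  ⊔preds=⊤  new=⊤  old=−  +wl: 3,6
  step 10. node 1  ⊔preds=+  new=−  old=⊥  +wl: 4
  step 11. node 3  ⊔preds=⊤  new=⊤  old=+  +wl: 
  step 12. node 6  ⊔preds=⊤  new=⊤  old=+  +wl: 1
  step 13. node 4  ⊔preds=⊤  new=⊤  stable
  step 14. node 1  ⊔preds=⊤  new=⊤  old=−  +wl: 4,6
  step 15. node 4  ⊔preds=⊤  new=⊤  stable
  step 16. node 6  ⊔preds=⊤  new=⊤  stable

Least fixpoint reached:
  node 0: −
  node 1: ⊤
  node 2: +
  node 3: ⊤
  node 4: ⊤
  node 5: ⊤
  node 6: ⊤
  node 7: 0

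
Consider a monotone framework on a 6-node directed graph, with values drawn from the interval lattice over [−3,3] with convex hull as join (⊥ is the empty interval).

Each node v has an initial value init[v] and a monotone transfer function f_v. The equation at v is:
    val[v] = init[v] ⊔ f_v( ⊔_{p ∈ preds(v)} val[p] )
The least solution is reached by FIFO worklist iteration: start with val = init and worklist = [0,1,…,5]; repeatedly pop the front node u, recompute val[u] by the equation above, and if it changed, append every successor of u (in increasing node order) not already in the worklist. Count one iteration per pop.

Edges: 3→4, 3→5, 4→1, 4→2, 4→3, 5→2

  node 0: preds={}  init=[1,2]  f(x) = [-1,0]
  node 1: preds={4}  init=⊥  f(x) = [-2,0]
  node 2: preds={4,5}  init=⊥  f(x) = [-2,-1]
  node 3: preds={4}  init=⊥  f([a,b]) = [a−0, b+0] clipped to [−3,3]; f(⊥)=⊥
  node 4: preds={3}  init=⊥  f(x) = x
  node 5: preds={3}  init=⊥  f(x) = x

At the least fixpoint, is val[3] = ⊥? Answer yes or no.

Worklist (6 pops):
  #1 pop 0: in=⊥ → [-1,2] (was [1,2]); enqueue []
  #2 pop 1: in=⊥ → [-2,0] (was ⊥); enqueue []
  #3 pop 2: in=⊥ → [-2,-1] (was ⊥); enqueue []
  #4 pop 3: in=⊥ → ⊥ (no change)
  #5 pop 4: in=⊥ → ⊥ (no change)
  #6 pop 5: in=⊥ → ⊥ (no change)

Fixpoint:
  val[0] = [-1,2]
  val[1] = [-2,0]
  val[2] = [-2,-1]
  val[3] = ⊥
  val[4] = ⊥
  val[5] = ⊥

yes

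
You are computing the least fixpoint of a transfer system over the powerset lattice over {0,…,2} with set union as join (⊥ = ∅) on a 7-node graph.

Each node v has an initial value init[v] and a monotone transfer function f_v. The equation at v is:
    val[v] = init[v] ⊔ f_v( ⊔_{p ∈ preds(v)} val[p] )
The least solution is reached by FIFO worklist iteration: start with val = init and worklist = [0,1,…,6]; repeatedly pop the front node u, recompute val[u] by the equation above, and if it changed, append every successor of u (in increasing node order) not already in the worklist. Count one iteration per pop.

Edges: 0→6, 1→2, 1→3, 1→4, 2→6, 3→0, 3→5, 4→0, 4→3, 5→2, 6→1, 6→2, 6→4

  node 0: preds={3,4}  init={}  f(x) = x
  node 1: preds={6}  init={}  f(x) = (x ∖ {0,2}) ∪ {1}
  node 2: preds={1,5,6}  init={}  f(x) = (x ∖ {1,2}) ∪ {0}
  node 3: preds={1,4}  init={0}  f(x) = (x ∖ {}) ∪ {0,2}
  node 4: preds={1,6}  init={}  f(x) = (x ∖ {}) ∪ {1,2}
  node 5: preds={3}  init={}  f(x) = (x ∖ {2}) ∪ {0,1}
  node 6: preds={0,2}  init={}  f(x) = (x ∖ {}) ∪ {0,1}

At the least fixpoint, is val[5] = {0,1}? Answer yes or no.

Trace (18 dequeues):
  [1] u=0 | in {0} | out {0} | prev {} | push {}
  [2] u=1 | in {} | out {1} | prev {} | push {}
  [3] u=2 | in {1} | out {0} | prev {} | push {}
  [4] u=3 | in {1} | out {0,1,2} | prev {0} | push {0}
  [5] u=4 | in {1} | out {1,2} | prev {} | push {3}
  [6] u=5 | in {0,1,2} | out {0,1} | prev {} | push {2}
  [7] u=6 | in {0} | out {0,1} | prev {} | push {1,4}
  [8] u=0 | in {0,1,2} | out {0,1,2} | prev {0} | push {6}
  [9] u=3 | in {1,2} | out {0,1,2} | ==
  [10] u=2 | in {0,1} | out {0} | ==
  [11] u=1 | in {0,1} | out {1} | ==
  [12] u=4 | in {0,1} | out {0,1,2} | prev {1,2} | push {0,3}
  [13] u=6 | in {0,1,2} | out {0,1,2} | prev {0,1} | push {1,2,4}
  [14] u=0 | in {0,1,2} | out {0,1,2} | ==
  [15] u=3 | in {0,1,2} | out {0,1,2} | ==
  [16] u=1 | in {0,1,2} | out {1} | ==
  [17] u=2 | in {0,1,2} | out {0} | ==
  [18] u=4 | in {0,1,2} | out {0,1,2} | ==

Converged values:
  [0] {0,1,2}
  [1] {1}
  [2] {0}
  [3] {0,1,2}
  [4] {0,1,2}
  [5] {0,1}
  [6] {0,1,2}

yes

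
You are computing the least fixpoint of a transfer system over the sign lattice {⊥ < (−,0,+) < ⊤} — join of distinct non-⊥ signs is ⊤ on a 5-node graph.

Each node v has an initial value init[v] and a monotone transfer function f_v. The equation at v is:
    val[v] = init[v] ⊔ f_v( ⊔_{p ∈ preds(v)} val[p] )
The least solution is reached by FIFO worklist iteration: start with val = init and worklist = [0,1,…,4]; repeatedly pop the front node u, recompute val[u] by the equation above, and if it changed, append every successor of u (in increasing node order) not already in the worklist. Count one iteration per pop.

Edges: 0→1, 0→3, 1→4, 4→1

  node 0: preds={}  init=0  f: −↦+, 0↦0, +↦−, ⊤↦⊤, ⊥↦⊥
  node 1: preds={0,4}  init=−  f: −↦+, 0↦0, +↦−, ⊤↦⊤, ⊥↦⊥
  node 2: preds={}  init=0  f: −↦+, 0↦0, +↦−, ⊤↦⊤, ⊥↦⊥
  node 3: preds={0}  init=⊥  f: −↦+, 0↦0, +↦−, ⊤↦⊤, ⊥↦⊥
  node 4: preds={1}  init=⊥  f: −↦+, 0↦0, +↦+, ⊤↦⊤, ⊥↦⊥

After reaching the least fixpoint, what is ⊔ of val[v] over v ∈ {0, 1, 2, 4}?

Worklist (6 pops):
  #1 pop 0: in=⊥ → 0 (no change)
  #2 pop 1: in=0 → ⊤ (was −); enqueue []
  #3 pop 2: in=⊥ → 0 (no change)
  #4 pop 3: in=0 → 0 (was ⊥); enqueue []
  #5 pop 4: in=⊤ → ⊤ (was ⊥); enqueue [1]
  #6 pop 1: in=⊤ → ⊤ (no change)

Fixpoint:
  val[0] = 0
  val[1] = ⊤
  val[2] = 0
  val[3] = 0
  val[4] = ⊤

⊤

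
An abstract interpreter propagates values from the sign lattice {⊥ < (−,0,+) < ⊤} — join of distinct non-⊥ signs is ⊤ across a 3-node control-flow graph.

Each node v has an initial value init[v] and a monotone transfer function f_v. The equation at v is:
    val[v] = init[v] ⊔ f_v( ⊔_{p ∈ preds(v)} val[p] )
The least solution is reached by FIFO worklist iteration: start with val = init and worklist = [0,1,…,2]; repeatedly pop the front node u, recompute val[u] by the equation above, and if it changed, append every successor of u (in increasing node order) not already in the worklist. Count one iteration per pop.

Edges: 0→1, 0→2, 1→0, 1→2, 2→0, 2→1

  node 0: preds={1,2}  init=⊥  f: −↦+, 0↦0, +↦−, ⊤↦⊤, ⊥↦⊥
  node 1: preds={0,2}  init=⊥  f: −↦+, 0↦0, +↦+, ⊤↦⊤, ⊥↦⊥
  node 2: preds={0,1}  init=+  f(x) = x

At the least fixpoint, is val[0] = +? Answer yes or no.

no

Iteration log — 6 steps:
  step 1. node 0  ⊔preds=+  new=−  old=⊥  +wl: 
  step 2. node 1  ⊔preds=⊤  new=⊤  old=⊥  +wl: 0
  step 3. node 2  ⊔preds=⊤  new=⊤  old=+  +wl: 1
  step 4. node 0  ⊔preds=⊤  new=⊤  old=−  +wl: 2
  step 5. node 1  ⊔preds=⊤  new=⊤  stable
  step 6. node 2  ⊔preds=⊤  new=⊤  stable

Least fixpoint reached:
  node 0: ⊤
  node 1: ⊤
  node 2: ⊤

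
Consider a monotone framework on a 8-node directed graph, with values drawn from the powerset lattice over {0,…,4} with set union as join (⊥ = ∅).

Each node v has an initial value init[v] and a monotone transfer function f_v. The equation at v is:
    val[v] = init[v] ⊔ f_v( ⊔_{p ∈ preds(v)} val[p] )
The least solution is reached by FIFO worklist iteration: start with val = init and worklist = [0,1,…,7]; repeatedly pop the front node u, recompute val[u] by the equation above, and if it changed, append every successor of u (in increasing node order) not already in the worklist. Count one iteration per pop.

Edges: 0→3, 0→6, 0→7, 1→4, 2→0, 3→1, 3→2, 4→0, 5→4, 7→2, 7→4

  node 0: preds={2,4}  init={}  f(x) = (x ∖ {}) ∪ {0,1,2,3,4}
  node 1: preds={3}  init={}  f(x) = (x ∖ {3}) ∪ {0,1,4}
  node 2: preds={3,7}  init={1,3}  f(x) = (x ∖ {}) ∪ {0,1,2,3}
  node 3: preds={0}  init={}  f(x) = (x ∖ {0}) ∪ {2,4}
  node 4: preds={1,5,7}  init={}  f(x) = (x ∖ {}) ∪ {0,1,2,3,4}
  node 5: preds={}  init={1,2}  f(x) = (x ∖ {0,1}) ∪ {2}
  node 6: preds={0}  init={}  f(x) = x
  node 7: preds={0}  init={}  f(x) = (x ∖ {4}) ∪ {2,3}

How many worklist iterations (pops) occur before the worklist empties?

Trace (13 dequeues):
  [1] u=0 | in {1,3} | out {0,1,2,3,4} | prev {} | push {}
  [2] u=1 | in {} | out {0,1,4} | prev {} | push {}
  [3] u=2 | in {} | out {0,1,2,3} | prev {1,3} | push {0}
  [4] u=3 | in {0,1,2,3,4} | out {1,2,3,4} | prev {} | push {1,2}
  [5] u=4 | in {0,1,2,4} | out {0,1,2,3,4} | prev {} | push {}
  [6] u=5 | in {} | out {1,2} | ==
  [7] u=6 | in {0,1,2,3,4} | out {0,1,2,3,4} | prev {} | push {}
  [8] u=7 | in {0,1,2,3,4} | out {0,1,2,3} | prev {} | push {4}
  [9] u=0 | in {0,1,2,3,4} | out {0,1,2,3,4} | ==
  [10] u=1 | in {1,2,3,4} | out {0,1,2,4} | prev {0,1,4} | push {}
  [11] u=2 | in {0,1,2,3,4} | out {0,1,2,3,4} | prev {0,1,2,3} | push {0}
  [12] u=4 | in {0,1,2,3,4} | out {0,1,2,3,4} | ==
  [13] u=0 | in {0,1,2,3,4} | out {0,1,2,3,4} | ==

Converged values:
  [0] {0,1,2,3,4}
  [1] {0,1,2,4}
  [2] {0,1,2,3,4}
  [3] {1,2,3,4}
  [4] {0,1,2,3,4}
  [5] {1,2}
  [6] {0,1,2,3,4}
  [7] {0,1,2,3}

13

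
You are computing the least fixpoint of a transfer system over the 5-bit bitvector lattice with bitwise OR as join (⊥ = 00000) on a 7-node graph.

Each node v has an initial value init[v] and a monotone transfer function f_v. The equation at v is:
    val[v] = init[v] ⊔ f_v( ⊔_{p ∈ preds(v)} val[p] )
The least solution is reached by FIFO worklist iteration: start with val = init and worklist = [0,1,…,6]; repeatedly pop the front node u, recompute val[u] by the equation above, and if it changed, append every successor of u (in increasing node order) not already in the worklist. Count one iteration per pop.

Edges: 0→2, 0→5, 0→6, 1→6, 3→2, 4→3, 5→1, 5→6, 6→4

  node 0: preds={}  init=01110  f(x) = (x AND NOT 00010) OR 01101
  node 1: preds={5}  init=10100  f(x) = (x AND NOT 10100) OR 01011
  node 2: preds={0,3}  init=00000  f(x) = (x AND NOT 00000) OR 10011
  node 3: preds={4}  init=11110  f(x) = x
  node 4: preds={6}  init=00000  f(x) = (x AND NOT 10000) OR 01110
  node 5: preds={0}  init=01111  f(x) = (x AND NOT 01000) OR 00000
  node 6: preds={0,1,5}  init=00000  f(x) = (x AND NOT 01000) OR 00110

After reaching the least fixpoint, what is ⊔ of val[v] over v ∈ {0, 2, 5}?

Worklist (11 pops):
  #1 pop 0: in=00000 → 01111 (was 01110); enqueue []
  #2 pop 1: in=01111 → 11111 (was 10100); enqueue []
  #3 pop 2: in=11111 → 11111 (was 00000); enqueue []
  #4 pop 3: in=00000 → 11110 (no change)
  #5 pop 4: in=00000 → 01110 (was 00000); enqueue [3]
  #6 pop 5: in=01111 → 01111 (no change)
  #7 pop 6: in=11111 → 10111 (was 00000); enqueue [4]
  #8 pop 3: in=01110 → 11110 (no change)
  #9 pop 4: in=10111 → 01111 (was 01110); enqueue [3]
  #10 pop 3: in=01111 → 11111 (was 11110); enqueue [2]
  #11 pop 2: in=11111 → 11111 (no change)

Fixpoint:
  val[0] = 01111
  val[1] = 11111
  val[2] = 11111
  val[3] = 11111
  val[4] = 01111
  val[5] = 01111
  val[6] = 10111

11111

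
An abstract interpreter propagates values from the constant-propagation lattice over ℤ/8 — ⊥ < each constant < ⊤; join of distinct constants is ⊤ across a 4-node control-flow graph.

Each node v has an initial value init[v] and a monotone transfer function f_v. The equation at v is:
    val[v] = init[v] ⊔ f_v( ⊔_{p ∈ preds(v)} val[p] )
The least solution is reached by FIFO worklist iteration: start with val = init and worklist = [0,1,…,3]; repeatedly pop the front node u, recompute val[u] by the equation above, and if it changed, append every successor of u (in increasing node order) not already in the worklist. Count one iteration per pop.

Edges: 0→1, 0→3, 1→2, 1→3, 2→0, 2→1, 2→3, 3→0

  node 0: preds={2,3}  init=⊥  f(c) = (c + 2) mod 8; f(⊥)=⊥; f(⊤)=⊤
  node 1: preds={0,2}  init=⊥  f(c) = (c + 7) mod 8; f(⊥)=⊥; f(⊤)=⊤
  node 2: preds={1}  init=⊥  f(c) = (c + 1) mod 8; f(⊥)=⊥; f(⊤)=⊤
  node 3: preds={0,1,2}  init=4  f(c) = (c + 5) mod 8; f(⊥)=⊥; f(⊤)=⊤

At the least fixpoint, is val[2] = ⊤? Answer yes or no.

Iteration log — 11 steps:
  step 1. node 0  ⊔preds=4  new=6  old=⊥  +wl: 
  step 2. node 1  ⊔preds=6  new=5  old=⊥  +wl: 
  step 3. node 2  ⊔preds=5  new=6  old=⊥  +wl: 0,1
  step 4. node 3  ⊔preds=⊤  new=⊤  old=4  +wl: 
  step 5. node 0  ⊔preds=⊤  new=⊤  old=6  +wl: 3
  step 6. node 1  ⊔preds=⊤  new=⊤  old=5  +wl: 2
  step 7. node 3  ⊔preds=⊤  new=⊤  stable
  step 8. node 2  ⊔preds=⊤  new=⊤  old=6  +wl: 0,1,3
  step 9. node 0  ⊔preds=⊤  new=⊤  stable
  step 10. node 1  ⊔preds=⊤  new=⊤  stable
  step 11. node 3  ⊔preds=⊤  new=⊤  stable

Least fixpoint reached:
  node 0: ⊤
  node 1: ⊤
  node 2: ⊤
  node 3: ⊤

yes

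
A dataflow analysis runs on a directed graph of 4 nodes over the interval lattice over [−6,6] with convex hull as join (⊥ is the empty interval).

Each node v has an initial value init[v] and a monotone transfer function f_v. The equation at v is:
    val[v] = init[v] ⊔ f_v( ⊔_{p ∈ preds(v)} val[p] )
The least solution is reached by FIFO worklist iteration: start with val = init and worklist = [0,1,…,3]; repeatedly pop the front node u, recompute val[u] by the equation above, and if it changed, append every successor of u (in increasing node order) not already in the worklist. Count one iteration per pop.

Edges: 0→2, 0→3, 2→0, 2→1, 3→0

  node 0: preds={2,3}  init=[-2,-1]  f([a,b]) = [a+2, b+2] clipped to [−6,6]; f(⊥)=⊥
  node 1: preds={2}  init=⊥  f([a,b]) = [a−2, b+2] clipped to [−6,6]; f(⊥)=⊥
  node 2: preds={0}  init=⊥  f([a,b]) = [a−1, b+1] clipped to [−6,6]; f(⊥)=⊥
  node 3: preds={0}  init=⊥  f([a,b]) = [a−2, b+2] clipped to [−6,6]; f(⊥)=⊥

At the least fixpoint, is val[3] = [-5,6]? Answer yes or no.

no

Iteration log — 14 steps:
  step 1. node 0  ⊔preds=⊥  new=[-2,-1]  stable
  step 2. node 1  ⊔preds=⊥  new=⊥  stable
  step 3. node 2  ⊔preds=[-2,-1]  new=[-3,0]  old=⊥  +wl: 0,1
  step 4. node 3  ⊔preds=[-2,-1]  new=[-4,1]  old=⊥  +wl: 
  step 5. node 0  ⊔preds=[-4,1]  new=[-2,3]  old=[-2,-1]  +wl: 2,3
  step 6. node 1  ⊔preds=[-3,0]  new=[-5,2]  old=⊥  +wl: 
  step 7. node 2  ⊔preds=[-2,3]  new=[-3,4]  old=[-3,0]  +wl: 0,1
  step 8. node 3  ⊔preds=[-2,3]  new=[-4,5]  old=[-4,1]  +wl: 
  step 9. node 0  ⊔preds=[-4,5]  new=[-2,6]  old=[-2,3]  +wl: 2,3
  step 10. node 1  ⊔preds=[-3,4]  new=[-5,6]  old=[-5,2]  +wl: 
  step 11. node 2  ⊔preds=[-2,6]  new=[-3,6]  old=[-3,4]  +wl: 0,1
  step 12. node 3  ⊔preds=[-2,6]  new=[-4,6]  old=[-4,5]  +wl: 
  step 13. node 0  ⊔preds=[-4,6]  new=[-2,6]  stable
  step 14. node 1  ⊔preds=[-3,6]  new=[-5,6]  stable

Least fixpoint reached:
  node 0: [-2,6]
  node 1: [-5,6]
  node 2: [-3,6]
  node 3: [-4,6]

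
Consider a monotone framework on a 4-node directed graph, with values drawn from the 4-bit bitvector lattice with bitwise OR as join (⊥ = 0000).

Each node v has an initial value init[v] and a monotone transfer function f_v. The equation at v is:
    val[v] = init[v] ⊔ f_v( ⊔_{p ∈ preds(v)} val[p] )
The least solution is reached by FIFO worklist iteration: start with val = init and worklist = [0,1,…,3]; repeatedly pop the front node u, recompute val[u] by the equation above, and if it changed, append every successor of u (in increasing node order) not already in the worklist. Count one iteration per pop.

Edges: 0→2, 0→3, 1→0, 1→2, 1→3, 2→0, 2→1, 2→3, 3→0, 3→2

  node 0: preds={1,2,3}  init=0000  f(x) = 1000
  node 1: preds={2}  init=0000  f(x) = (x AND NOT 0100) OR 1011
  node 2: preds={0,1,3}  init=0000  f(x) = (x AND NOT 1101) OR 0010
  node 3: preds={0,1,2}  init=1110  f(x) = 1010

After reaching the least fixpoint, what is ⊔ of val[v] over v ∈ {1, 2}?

Iteration log — 6 steps:
  step 1. node 0  ⊔preds=1110  new=1000  old=0000  +wl: 
  step 2. node 1  ⊔preds=0000  new=1011  old=0000  +wl: 0
  step 3. node 2  ⊔preds=1111  new=0010  old=0000  +wl: 1
  step 4. node 3  ⊔preds=1011  new=1110  stable
  step 5. node 0  ⊔preds=1111  new=1000  stable
  step 6. node 1  ⊔preds=0010  new=1011  stable

Least fixpoint reached:
  node 0: 1000
  node 1: 1011
  node 2: 0010
  node 3: 1110

1011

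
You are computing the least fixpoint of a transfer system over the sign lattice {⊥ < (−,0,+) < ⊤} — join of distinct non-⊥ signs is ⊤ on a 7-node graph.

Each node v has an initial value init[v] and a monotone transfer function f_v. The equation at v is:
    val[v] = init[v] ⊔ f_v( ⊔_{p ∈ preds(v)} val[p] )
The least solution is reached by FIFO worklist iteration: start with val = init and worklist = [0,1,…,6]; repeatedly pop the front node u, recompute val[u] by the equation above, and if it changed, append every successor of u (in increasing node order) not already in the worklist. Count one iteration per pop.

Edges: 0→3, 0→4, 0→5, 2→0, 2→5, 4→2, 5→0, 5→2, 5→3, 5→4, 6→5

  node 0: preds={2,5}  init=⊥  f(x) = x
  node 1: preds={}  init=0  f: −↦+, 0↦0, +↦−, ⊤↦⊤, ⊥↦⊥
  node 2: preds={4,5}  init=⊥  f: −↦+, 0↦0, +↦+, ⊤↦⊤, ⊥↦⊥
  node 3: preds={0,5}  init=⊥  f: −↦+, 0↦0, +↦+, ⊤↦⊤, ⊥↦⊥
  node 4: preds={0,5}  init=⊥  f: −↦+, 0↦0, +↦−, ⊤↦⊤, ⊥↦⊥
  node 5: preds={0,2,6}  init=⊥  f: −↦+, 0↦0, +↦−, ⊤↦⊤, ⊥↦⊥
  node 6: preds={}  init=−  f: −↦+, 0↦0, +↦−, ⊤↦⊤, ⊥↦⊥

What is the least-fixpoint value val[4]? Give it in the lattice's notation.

Iteration log — 19 steps:
  step 1. node 0  ⊔preds=⊥  new=⊥  stable
  step 2. node 1  ⊔preds=⊥  new=0  stable
  step 3. node 2  ⊔preds=⊥  new=⊥  stable
  step 4. node 3  ⊔preds=⊥  new=⊥  stable
  step 5. node 4  ⊔preds=⊥  new=⊥  stable
  step 6. node 5  ⊔preds=−  new=+  old=⊥  +wl: 0,2,3,4
  step 7. node 6  ⊔preds=⊥  new=−  stable
  step 8. node 0  ⊔preds=+  new=+  old=⊥  +wl: 5
  step 9. node 2  ⊔preds=+  new=+  old=⊥  +wl: 0
  step 10. node 3  ⊔preds=+  new=+  old=⊥  +wl: 
  step 11. node 4  ⊔preds=+  new=−  old=⊥  +wl: 2
  step 12. node 5  ⊔preds=⊤  new=⊤  old=+  +wl: 3,4
  step 13. node 0  ⊔preds=⊤  new=⊤  old=+  +wl: 5
  step 14. node 2  ⊔preds=⊤  new=⊤  old=+  +wl: 0
  step 15. node 3  ⊔preds=⊤  new=⊤  old=+  +wl: 
  step 16. node 4  ⊔preds=⊤  new=⊤  old=−  +wl: 2
  step 17. node 5  ⊔preds=⊤  new=⊤  stable
  step 18. node 0  ⊔preds=⊤  new=⊤  stable
  step 19. node 2  ⊔preds=⊤  new=⊤  stable

Least fixpoint reached:
  node 0: ⊤
  node 1: 0
  node 2: ⊤
  node 3: ⊤
  node 4: ⊤
  node 5: ⊤
  node 6: −

⊤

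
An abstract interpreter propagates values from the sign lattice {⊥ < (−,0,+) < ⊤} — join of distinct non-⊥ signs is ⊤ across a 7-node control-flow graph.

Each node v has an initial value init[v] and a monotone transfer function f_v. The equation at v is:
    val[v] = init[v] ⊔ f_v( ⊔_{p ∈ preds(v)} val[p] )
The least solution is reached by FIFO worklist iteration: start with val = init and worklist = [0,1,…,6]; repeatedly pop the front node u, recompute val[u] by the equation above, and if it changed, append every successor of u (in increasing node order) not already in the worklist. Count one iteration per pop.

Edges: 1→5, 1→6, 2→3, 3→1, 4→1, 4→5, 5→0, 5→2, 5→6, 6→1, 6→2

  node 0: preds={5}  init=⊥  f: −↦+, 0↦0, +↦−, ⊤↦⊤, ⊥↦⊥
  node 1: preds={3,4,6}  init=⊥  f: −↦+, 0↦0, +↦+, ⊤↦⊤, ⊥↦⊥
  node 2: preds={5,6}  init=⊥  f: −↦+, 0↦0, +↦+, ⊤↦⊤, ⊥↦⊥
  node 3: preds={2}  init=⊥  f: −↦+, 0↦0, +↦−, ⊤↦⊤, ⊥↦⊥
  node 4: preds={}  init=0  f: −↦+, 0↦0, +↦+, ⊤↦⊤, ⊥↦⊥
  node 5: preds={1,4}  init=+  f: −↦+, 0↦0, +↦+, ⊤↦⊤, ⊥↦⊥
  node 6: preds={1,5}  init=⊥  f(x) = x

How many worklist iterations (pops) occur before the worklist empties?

Worklist (14 pops):
  #1 pop 0: in=+ → − (was ⊥); enqueue []
  #2 pop 1: in=0 → 0 (was ⊥); enqueue []
  #3 pop 2: in=+ → + (was ⊥); enqueue []
  #4 pop 3: in=+ → − (was ⊥); enqueue [1]
  #5 pop 4: in=⊥ → 0 (no change)
  #6 pop 5: in=0 → ⊤ (was +); enqueue [0,2]
  #7 pop 6: in=⊤ → ⊤ (was ⊥); enqueue []
  #8 pop 1: in=⊤ → ⊤ (was 0); enqueue [5,6]
  #9 pop 0: in=⊤ → ⊤ (was −); enqueue []
  #10 pop 2: in=⊤ → ⊤ (was +); enqueue [3]
  #11 pop 5: in=⊤ → ⊤ (no change)
  #12 pop 6: in=⊤ → ⊤ (no change)
  #13 pop 3: in=⊤ → ⊤ (was −); enqueue [1]
  #14 pop 1: in=⊤ → ⊤ (no change)

Fixpoint:
  val[0] = ⊤
  val[1] = ⊤
  val[2] = ⊤
  val[3] = ⊤
  val[4] = 0
  val[5] = ⊤
  val[6] = ⊤

14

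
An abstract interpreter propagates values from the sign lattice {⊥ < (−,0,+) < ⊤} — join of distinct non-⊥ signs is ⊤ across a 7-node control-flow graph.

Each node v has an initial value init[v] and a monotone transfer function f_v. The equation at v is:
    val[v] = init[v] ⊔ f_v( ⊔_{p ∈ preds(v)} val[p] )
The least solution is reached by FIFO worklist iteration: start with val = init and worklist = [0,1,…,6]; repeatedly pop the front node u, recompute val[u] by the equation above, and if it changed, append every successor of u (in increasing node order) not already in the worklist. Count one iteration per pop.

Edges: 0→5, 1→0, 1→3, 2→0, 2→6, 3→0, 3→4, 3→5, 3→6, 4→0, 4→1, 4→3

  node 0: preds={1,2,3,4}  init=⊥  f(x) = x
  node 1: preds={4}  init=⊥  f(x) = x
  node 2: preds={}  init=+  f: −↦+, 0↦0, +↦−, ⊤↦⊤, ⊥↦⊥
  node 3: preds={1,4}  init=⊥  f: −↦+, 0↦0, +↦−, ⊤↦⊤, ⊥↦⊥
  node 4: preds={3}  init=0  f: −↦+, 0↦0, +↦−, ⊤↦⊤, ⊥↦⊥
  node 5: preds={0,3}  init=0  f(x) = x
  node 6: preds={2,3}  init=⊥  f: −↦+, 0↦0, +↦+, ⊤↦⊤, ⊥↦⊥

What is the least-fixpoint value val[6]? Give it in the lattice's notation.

⊤

Iteration log — 8 steps:
  step 1. node 0  ⊔preds=⊤  new=⊤  old=⊥  +wl: 
  step 2. node 1  ⊔preds=0  new=0  old=⊥  +wl: 0
  step 3. node 2  ⊔preds=⊥  new=+  stable
  step 4. node 3  ⊔preds=0  new=0  old=⊥  +wl: 
  step 5. node 4  ⊔preds=0  new=0  stable
  step 6. node 5  ⊔preds=⊤  new=⊤  old=0  +wl: 
  step 7. node 6  ⊔preds=⊤  new=⊤  old=⊥  +wl: 
  step 8. node 0  ⊔preds=⊤  new=⊤  stable

Least fixpoint reached:
  node 0: ⊤
  node 1: 0
  node 2: +
  node 3: 0
  node 4: 0
  node 5: ⊤
  node 6: ⊤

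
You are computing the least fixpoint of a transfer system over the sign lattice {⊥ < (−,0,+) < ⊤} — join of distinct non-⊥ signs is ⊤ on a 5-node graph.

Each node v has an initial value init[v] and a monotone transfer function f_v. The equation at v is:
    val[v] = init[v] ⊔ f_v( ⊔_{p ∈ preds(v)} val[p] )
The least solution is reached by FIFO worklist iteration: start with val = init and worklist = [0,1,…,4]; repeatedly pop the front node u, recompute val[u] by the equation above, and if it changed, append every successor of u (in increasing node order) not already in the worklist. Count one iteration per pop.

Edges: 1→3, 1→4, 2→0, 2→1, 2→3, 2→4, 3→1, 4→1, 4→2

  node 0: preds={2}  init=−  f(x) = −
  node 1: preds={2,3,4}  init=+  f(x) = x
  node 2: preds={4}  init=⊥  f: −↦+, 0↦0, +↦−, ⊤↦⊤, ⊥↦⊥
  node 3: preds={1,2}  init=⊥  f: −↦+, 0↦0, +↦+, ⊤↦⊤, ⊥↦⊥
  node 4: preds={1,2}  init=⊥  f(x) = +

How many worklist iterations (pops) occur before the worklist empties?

12

Iteration log — 12 steps:
  step 1. node 0  ⊔preds=⊥  new=−  stable
  step 2. node 1  ⊔preds=⊥  new=+  stable
  step 3. node 2  ⊔preds=⊥  new=⊥  stable
  step 4. node 3  ⊔preds=+  new=+  old=⊥  +wl: 1
  step 5. node 4  ⊔preds=+  new=+  old=⊥  +wl: 2
  step 6. node 1  ⊔preds=+  new=+  stable
  step 7. node 2  ⊔preds=+  new=−  old=⊥  +wl: 0,1,3,4
  step 8. node 0  ⊔preds=−  new=−  stable
  step 9. node 1  ⊔preds=⊤  new=⊤  old=+  +wl: 
  step 10. node 3  ⊔preds=⊤  new=⊤  old=+  +wl: 1
  step 11. node 4  ⊔preds=⊤  new=+  stable
  step 12. node 1  ⊔preds=⊤  new=⊤  stable

Least fixpoint reached:
  node 0: −
  node 1: ⊤
  node 2: −
  node 3: ⊤
  node 4: +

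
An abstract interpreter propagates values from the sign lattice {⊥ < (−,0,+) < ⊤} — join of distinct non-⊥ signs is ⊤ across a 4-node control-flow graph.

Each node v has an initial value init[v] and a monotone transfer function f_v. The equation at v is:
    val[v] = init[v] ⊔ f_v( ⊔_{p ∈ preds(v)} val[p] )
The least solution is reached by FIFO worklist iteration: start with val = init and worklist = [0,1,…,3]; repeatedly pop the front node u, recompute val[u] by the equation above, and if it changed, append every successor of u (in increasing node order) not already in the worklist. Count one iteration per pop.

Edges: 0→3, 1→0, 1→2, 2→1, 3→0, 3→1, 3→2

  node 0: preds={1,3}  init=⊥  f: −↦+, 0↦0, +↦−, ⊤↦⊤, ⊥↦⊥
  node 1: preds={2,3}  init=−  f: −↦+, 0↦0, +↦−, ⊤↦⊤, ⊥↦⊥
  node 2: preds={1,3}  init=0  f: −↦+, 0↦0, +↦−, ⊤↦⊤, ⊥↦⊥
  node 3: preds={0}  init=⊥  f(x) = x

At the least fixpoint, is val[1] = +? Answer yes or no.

no

Worklist (11 pops):
  #1 pop 0: in=− → + (was ⊥); enqueue []
  #2 pop 1: in=0 → ⊤ (was −); enqueue [0]
  #3 pop 2: in=⊤ → ⊤ (was 0); enqueue [1]
  #4 pop 3: in=+ → + (was ⊥); enqueue [2]
  #5 pop 0: in=⊤ → ⊤ (was +); enqueue [3]
  #6 pop 1: in=⊤ → ⊤ (no change)
  #7 pop 2: in=⊤ → ⊤ (no change)
  #8 pop 3: in=⊤ → ⊤ (was +); enqueue [0,1,2]
  #9 pop 0: in=⊤ → ⊤ (no change)
  #10 pop 1: in=⊤ → ⊤ (no change)
  #11 pop 2: in=⊤ → ⊤ (no change)

Fixpoint:
  val[0] = ⊤
  val[1] = ⊤
  val[2] = ⊤
  val[3] = ⊤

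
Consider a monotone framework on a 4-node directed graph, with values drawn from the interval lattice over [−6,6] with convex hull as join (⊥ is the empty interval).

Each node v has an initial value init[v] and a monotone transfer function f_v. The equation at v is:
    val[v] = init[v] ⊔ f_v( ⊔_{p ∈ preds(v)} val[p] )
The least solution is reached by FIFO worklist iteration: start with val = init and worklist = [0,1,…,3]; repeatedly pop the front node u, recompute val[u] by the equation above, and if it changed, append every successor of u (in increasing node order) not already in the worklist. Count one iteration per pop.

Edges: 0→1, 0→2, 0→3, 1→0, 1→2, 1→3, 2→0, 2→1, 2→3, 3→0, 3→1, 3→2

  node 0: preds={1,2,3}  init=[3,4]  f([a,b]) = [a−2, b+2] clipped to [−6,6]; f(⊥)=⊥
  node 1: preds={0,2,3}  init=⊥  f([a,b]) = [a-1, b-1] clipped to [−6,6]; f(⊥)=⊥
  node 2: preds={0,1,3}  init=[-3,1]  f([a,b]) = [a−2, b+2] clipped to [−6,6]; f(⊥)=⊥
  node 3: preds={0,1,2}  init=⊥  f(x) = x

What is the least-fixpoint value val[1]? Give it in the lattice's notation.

Trace (9 dequeues):
  [1] u=0 | in [-3,1] | out [-5,4] | prev [3,4] | push {}
  [2] u=1 | in [-5,4] | out [-6,3] | prev ⊥ | push {0}
  [3] u=2 | in [-6,4] | out [-6,6] | prev [-3,1] | push {1}
  [4] u=3 | in [-6,6] | out [-6,6] | prev ⊥ | push {2}
  [5] u=0 | in [-6,6] | out [-6,6] | prev [-5,4] | push {3}
  [6] u=1 | in [-6,6] | out [-6,5] | prev [-6,3] | push {0}
  [7] u=2 | in [-6,6] | out [-6,6] | ==
  [8] u=3 | in [-6,6] | out [-6,6] | ==
  [9] u=0 | in [-6,6] | out [-6,6] | ==

Converged values:
  [0] [-6,6]
  [1] [-6,5]
  [2] [-6,6]
  [3] [-6,6]

[-6,5]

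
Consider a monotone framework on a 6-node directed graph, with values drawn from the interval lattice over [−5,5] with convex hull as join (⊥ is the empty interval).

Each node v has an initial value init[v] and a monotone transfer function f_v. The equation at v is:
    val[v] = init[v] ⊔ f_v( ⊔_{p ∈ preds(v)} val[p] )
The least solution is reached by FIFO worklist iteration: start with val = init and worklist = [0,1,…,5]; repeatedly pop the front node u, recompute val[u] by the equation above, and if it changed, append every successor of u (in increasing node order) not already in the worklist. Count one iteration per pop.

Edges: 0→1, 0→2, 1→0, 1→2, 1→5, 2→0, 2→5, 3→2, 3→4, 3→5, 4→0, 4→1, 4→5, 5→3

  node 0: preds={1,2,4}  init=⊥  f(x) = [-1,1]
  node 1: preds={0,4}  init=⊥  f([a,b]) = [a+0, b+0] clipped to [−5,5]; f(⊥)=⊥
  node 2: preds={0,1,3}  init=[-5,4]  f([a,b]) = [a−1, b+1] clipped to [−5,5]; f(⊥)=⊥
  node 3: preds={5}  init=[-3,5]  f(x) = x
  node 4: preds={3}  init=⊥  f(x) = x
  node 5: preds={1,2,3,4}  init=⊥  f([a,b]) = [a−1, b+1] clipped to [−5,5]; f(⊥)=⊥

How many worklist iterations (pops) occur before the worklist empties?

18

Worklist (18 pops):
  #1 pop 0: in=[-5,4] → [-1,1] (was ⊥); enqueue []
  #2 pop 1: in=[-1,1] → [-1,1] (was ⊥); enqueue [0]
  #3 pop 2: in=[-3,5] → [-5,5] (was [-5,4]); enqueue []
  #4 pop 3: in=⊥ → [-3,5] (no change)
  #5 pop 4: in=[-3,5] → [-3,5] (was ⊥); enqueue [1]
  #6 pop 5: in=[-5,5] → [-5,5] (was ⊥); enqueue [3]
  #7 pop 0: in=[-5,5] → [-1,1] (no change)
  #8 pop 1: in=[-3,5] → [-3,5] (was [-1,1]); enqueue [0,2,5]
  #9 pop 3: in=[-5,5] → [-5,5] (was [-3,5]); enqueue [4]
  #10 pop 0: in=[-5,5] → [-1,1] (no change)
  #11 pop 2: in=[-5,5] → [-5,5] (no change)
  #12 pop 5: in=[-5,5] → [-5,5] (no change)
  #13 pop 4: in=[-5,5] → [-5,5] (was [-3,5]); enqueue [0,1,5]
  #14 pop 0: in=[-5,5] → [-1,1] (no change)
  #15 pop 1: in=[-5,5] → [-5,5] (was [-3,5]); enqueue [0,2]
  #16 pop 5: in=[-5,5] → [-5,5] (no change)
  #17 pop 0: in=[-5,5] → [-1,1] (no change)
  #18 pop 2: in=[-5,5] → [-5,5] (no change)

Fixpoint:
  val[0] = [-1,1]
  val[1] = [-5,5]
  val[2] = [-5,5]
  val[3] = [-5,5]
  val[4] = [-5,5]
  val[5] = [-5,5]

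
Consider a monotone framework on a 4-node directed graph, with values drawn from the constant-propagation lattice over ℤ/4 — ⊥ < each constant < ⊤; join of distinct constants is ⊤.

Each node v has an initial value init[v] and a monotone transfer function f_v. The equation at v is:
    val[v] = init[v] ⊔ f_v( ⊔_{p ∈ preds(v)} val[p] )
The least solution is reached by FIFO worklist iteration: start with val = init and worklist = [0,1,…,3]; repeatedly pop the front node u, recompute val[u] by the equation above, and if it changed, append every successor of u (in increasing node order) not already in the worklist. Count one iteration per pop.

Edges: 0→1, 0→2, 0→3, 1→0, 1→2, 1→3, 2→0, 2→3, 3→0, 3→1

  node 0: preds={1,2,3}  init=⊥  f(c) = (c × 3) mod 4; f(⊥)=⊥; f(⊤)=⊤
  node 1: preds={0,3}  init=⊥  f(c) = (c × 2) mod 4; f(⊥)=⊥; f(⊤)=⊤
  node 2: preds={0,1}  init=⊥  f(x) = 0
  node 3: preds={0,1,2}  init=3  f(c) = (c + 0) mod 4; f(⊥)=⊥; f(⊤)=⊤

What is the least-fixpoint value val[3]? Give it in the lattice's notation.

⊤

Iteration log — 8 steps:
  step 1. node 0  ⊔preds=3  new=1  old=⊥  +wl: 
  step 2. node 1  ⊔preds=⊤  new=⊤  old=⊥  +wl: 0
  step 3. node 2  ⊔preds=⊤  new=0  old=⊥  +wl: 
  step 4. node 3  ⊔preds=⊤  new=⊤  old=3  +wl: 1
  step 5. node 0  ⊔preds=⊤  new=⊤  old=1  +wl: 2,3
  step 6. node 1  ⊔preds=⊤  new=⊤  stable
  step 7. node 2  ⊔preds=⊤  new=0  stable
  step 8. node 3  ⊔preds=⊤  new=⊤  stable

Least fixpoint reached:
  node 0: ⊤
  node 1: ⊤
  node 2: 0
  node 3: ⊤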